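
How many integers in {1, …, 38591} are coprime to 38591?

31968

Factor: 38591 = 7 · 37 · 149.
φ(38591) = (7−1) · (37−1) · (149−1) = 6 · 36 · 148 = 31968.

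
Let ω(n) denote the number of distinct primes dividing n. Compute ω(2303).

2303 = 7^2 · 47
2303 = 7^2 · 47, which has 2 distinct prime factors.

2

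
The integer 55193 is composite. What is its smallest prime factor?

55193 is odd.
Digit sum 23, not divisible by 3.
Ends in 3: not divisible by 5.
7: 55193 = 7·7884 + 5
11: 55193 = 11·5017 + 6
13: 55193 = 13·4245 + 8
17: 55193 = 17·3246 + 11
19: 55193 = 19·2904 + 17
23: 55193 = 23·2399 + 16
29: 55193 = 29·1903 + 6
31: 55193 = 31·1780 + 13
37: 55193 = 37·1491 + 26
41: 55193 = 41·1346 + 7
43: 55193 = 43·1283 + 24
47: 55193 = 47·1174 + 15
53: 55193 = 53·1041 + 20
59: 55193 = 59·935 + 28
61: 55193 = 61·904 + 49
67: 55193 = 67·823 + 52
71: 55193 = 71·777 + 26
73: 55193 = 73·756 + 5
79: 55193 = 79·698 + 51
83: 55193 = 83·664 + 81
89: 55193 = 89·620 + 13
97: 55193 = 97·569

97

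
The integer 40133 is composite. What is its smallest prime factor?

40133 is odd.
Digit sum 11, not divisible by 3.
Ends in 3: not divisible by 5.
7: 40133 = 7·5733 + 2
11: 40133 = 11·3648 + 5
13: 40133 = 13·3087 + 2
17: 40133 = 17·2360 + 13
19: 40133 = 19·2112 + 5
23: 40133 = 23·1744 + 21
29: 40133 = 29·1383 + 26
31: 40133 = 31·1294 + 19
37: 40133 = 37·1084 + 25
41: 40133 = 41·978 + 35
43: 40133 = 43·933 + 14
47: 40133 = 47·853 + 42
53: 40133 = 53·757 + 12
59: 40133 = 59·680 + 13
61: 40133 = 61·657 + 56
67: 40133 = 67·599

67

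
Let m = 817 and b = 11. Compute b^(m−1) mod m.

666

11^1 ≡ 11 (mod 817)
11^2 ≡ 11^2 = 121 ≡ 121 (mod 817)
11^4 ≡ 121^2 = 14641 ≡ 752 (mod 817)
11^8 ≡ 752^2 = 565504 ≡ 140 (mod 817)
11^16 ≡ 140^2 = 19600 ≡ 809 (mod 817)
11^32 ≡ 809^2 = 654481 ≡ 64 (mod 817)
11^64 ≡ 64^2 = 4096 ≡ 11 (mod 817)
11^128 ≡ 11^2 = 121 ≡ 121 (mod 817)
11^256 ≡ 121^2 = 14641 ≡ 752 (mod 817)
11^512 ≡ 752^2 = 565504 ≡ 140 (mod 817)
816 = 512 + 256 + 32 + 16 in binary powers of 2.
So 11^816 ≡ 140 · 752 · 64 · 809 ≡ 666 (mod 817).
Since 666 ≠ 1, base 11 is a Fermat witness: 817 is composite.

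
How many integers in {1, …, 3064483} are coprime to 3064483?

Factor: 3064483 = 131 · 149 · 157.
φ(3064483) = (131−1) · (149−1) · (157−1) = 130 · 148 · 156 = 3001440.

3001440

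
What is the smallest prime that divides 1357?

1357 is odd.
Digit sum 16, not divisible by 3.
Ends in 7: not divisible by 5.
7: 1357 = 7·193 + 6
11: 1357 = 11·123 + 4
13: 1357 = 13·104 + 5
17: 1357 = 17·79 + 14
19: 1357 = 19·71 + 8
23: 1357 = 23·59

23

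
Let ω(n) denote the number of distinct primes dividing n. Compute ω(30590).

5

30590 = 2 · 15295
15295 = 5 · 3059
3059 = 7 · 437
437 = 19 · 23
30590 = 2 · 5 · 7 · 19 · 23, which has 5 distinct prime factors.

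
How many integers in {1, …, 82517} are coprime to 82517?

75600

Factor: 82517 = 19 · 43 · 101.
φ(82517) = (19−1) · (43−1) · (101−1) = 18 · 42 · 100 = 75600.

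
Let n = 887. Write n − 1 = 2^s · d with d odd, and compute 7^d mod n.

1

887 − 1 = 886 = 2^1 · 443, so d = 443.
7^1 ≡ 7 (mod 887)
7^2 ≡ 7^2 = 49 ≡ 49 (mod 887)
7^4 ≡ 49^2 = 2401 ≡ 627 (mod 887)
7^8 ≡ 627^2 = 393129 ≡ 188 (mod 887)
7^16 ≡ 188^2 = 35344 ≡ 751 (mod 887)
7^32 ≡ 751^2 = 564001 ≡ 756 (mod 887)
7^64 ≡ 756^2 = 571536 ≡ 308 (mod 887)
7^128 ≡ 308^2 = 94864 ≡ 842 (mod 887)
7^256 ≡ 842^2 = 708964 ≡ 251 (mod 887)
443 = 256 + 128 + 32 + 16 + 8 + 2 + 1 in binary powers of 2.
So 7^443 ≡ 251 · 842 · 756 · 751 · 188 · 49 · 7 ≡ 1 (mod 887).
Since 7^d ≡ 1 (mod 887), base 7 does not prove 887 composite.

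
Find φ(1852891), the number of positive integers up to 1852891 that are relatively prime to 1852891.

1805760

Factor: 1852891 = 89 · 109 · 191.
φ(1852891) = (89−1) · (109−1) · (191−1) = 88 · 108 · 190 = 1805760.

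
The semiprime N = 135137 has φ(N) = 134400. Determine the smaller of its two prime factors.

337

φ(n) = (p−1)(q−1) = n − (p+q) + 1, so p + q = 135137 − 134400 + 1 = 738.
p and q are the roots of t² − 738t + 135137 = 0.
Discriminant: 738² − 4·135137 = 544644 − 540548 = 4096; √4096 = 64.
q = (738 − 64)/2 = 337, p = (738 + 64)/2 = 401.
Check: 337 · 401 = 135137.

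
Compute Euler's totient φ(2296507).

Factor: 2296507 = 73 · 163 · 193.
φ(2296507) = (73−1) · (163−1) · (193−1) = 72 · 162 · 192 = 2239488.

2239488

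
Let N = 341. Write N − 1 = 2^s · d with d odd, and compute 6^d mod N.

285

341 − 1 = 340 = 2^2 · 85, so d = 85.
6^1 ≡ 6 (mod 341)
6^2 ≡ 6^2 = 36 ≡ 36 (mod 341)
6^4 ≡ 36^2 = 1296 ≡ 273 (mod 341)
6^8 ≡ 273^2 = 74529 ≡ 191 (mod 341)
6^16 ≡ 191^2 = 36481 ≡ 335 (mod 341)
6^32 ≡ 335^2 = 112225 ≡ 36 (mod 341)
6^64 ≡ 36^2 = 1296 ≡ 273 (mod 341)
85 = 64 + 16 + 4 + 1 in binary powers of 2.
So 6^85 ≡ 273 · 335 · 273 · 6 ≡ 285 (mod 341).
Squaring chain: 285 → 67; never reaches −1, so base 6 is a Miller–Rabin witness that 341 is composite.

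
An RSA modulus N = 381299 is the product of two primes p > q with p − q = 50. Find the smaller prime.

Since p = q + 50, we have 381299 = q(q + 50), so q² + 50q − 381299 = 0.
Discriminant: 50² + 4·381299 = 2500 + 1525196 = 1527696; √1527696 = 1236.
q = (−50 + 1236)/2 = 593, and p = q + 50 = 643.
Check: 593 · 643 = 381299.

593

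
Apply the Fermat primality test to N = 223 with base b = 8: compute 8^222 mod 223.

1

8^1 ≡ 8 (mod 223)
8^2 ≡ 8^2 = 64 ≡ 64 (mod 223)
8^4 ≡ 64^2 = 4096 ≡ 82 (mod 223)
8^8 ≡ 82^2 = 6724 ≡ 34 (mod 223)
8^16 ≡ 34^2 = 1156 ≡ 41 (mod 223)
8^32 ≡ 41^2 = 1681 ≡ 120 (mod 223)
8^64 ≡ 120^2 = 14400 ≡ 128 (mod 223)
8^128 ≡ 128^2 = 16384 ≡ 105 (mod 223)
222 = 128 + 64 + 16 + 8 + 4 + 2 in binary powers of 2.
So 8^222 ≡ 105 · 128 · 41 · 34 · 82 · 64 ≡ 1 (mod 223).
Since the result is 1, base 8 gives no evidence that 223 is composite.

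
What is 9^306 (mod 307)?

9^1 ≡ 9 (mod 307)
9^2 ≡ 9^2 = 81 ≡ 81 (mod 307)
9^4 ≡ 81^2 = 6561 ≡ 114 (mod 307)
9^8 ≡ 114^2 = 12996 ≡ 102 (mod 307)
9^16 ≡ 102^2 = 10404 ≡ 273 (mod 307)
9^32 ≡ 273^2 = 74529 ≡ 235 (mod 307)
9^64 ≡ 235^2 = 55225 ≡ 272 (mod 307)
9^128 ≡ 272^2 = 73984 ≡ 304 (mod 307)
9^256 ≡ 304^2 = 92416 ≡ 9 (mod 307)
306 = 256 + 32 + 16 + 2 in binary powers of 2.
So 9^306 ≡ 9 · 235 · 273 · 81 ≡ 1 (mod 307).
Since the result is 1, base 9 gives no evidence that 307 is composite.

1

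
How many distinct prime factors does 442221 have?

442221 = 3 · 147407
147407 = 13 · 11339
11339 = 17 · 667
667 = 23 · 29
442221 = 3 · 13 · 17 · 23 · 29, which has 5 distinct prime factors.

5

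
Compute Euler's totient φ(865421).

Factor: 865421 = 23 · 191 · 197.
φ(865421) = (23−1) · (191−1) · (197−1) = 22 · 190 · 196 = 819280.

819280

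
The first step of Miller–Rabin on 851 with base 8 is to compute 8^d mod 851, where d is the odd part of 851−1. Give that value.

851 − 1 = 850 = 2^1 · 425, so d = 425.
8^1 ≡ 8 (mod 851)
8^2 ≡ 8^2 = 64 ≡ 64 (mod 851)
8^4 ≡ 64^2 = 4096 ≡ 692 (mod 851)
8^8 ≡ 692^2 = 478864 ≡ 602 (mod 851)
8^16 ≡ 602^2 = 362404 ≡ 729 (mod 851)
8^32 ≡ 729^2 = 531441 ≡ 417 (mod 851)
8^64 ≡ 417^2 = 173889 ≡ 285 (mod 851)
8^128 ≡ 285^2 = 81225 ≡ 380 (mod 851)
8^256 ≡ 380^2 = 144400 ≡ 581 (mod 851)
425 = 256 + 128 + 32 + 8 + 1 in binary powers of 2.
So 8^425 ≡ 581 · 380 · 417 · 602 · 8 ≡ 541 (mod 851).
Squaring chain: 541; never reaches −1, so base 8 is a Miller–Rabin witness that 851 is composite.

541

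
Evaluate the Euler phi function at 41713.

34800

Factor: 41713 = 7 · 59 · 101.
φ(41713) = (7−1) · (59−1) · (101−1) = 6 · 58 · 100 = 34800.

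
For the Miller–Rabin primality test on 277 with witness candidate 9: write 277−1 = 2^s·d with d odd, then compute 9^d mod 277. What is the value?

1

277 − 1 = 276 = 2^2 · 69, so d = 69.
9^1 ≡ 9 (mod 277)
9^2 ≡ 9^2 = 81 ≡ 81 (mod 277)
9^4 ≡ 81^2 = 6561 ≡ 190 (mod 277)
9^8 ≡ 190^2 = 36100 ≡ 90 (mod 277)
9^16 ≡ 90^2 = 8100 ≡ 67 (mod 277)
9^32 ≡ 67^2 = 4489 ≡ 57 (mod 277)
9^64 ≡ 57^2 = 3249 ≡ 202 (mod 277)
69 = 64 + 4 + 1 in binary powers of 2.
So 9^69 ≡ 202 · 190 · 9 ≡ 1 (mod 277).
Since 9^d ≡ 1 (mod 277), base 9 does not prove 277 composite.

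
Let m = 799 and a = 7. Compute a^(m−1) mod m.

773

7^1 ≡ 7 (mod 799)
7^2 ≡ 7^2 = 49 ≡ 49 (mod 799)
7^4 ≡ 49^2 = 2401 ≡ 4 (mod 799)
7^8 ≡ 4^2 = 16 ≡ 16 (mod 799)
7^16 ≡ 16^2 = 256 ≡ 256 (mod 799)
7^32 ≡ 256^2 = 65536 ≡ 18 (mod 799)
7^64 ≡ 18^2 = 324 ≡ 324 (mod 799)
7^128 ≡ 324^2 = 104976 ≡ 307 (mod 799)
7^256 ≡ 307^2 = 94249 ≡ 766 (mod 799)
7^512 ≡ 766^2 = 586756 ≡ 290 (mod 799)
798 = 512 + 256 + 16 + 8 + 4 + 2 in binary powers of 2.
So 7^798 ≡ 290 · 766 · 256 · 16 · 4 · 49 ≡ 773 (mod 799).
Since 773 ≠ 1, base 7 is a Fermat witness: 799 is composite.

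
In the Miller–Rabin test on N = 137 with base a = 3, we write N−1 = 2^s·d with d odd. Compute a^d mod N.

137 − 1 = 136 = 2^3 · 17, so d = 17.
3^1 ≡ 3 (mod 137)
3^2 ≡ 3^2 = 9 ≡ 9 (mod 137)
3^4 ≡ 9^2 = 81 ≡ 81 (mod 137)
3^8 ≡ 81^2 = 6561 ≡ 122 (mod 137)
3^16 ≡ 122^2 = 14884 ≡ 88 (mod 137)
17 = 16 + 1 in binary powers of 2.
So 3^17 ≡ 88 · 3 ≡ 127 (mod 137).
Squaring chain: 127 → 100 → 136; reaches −1, so base 3 does not prove 137 composite.

127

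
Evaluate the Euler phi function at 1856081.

1804032

Factor: 1856081 = 59 · 163 · 193.
φ(1856081) = (59−1) · (163−1) · (193−1) = 58 · 162 · 192 = 1804032.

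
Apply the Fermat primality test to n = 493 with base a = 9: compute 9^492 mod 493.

9^1 ≡ 9 (mod 493)
9^2 ≡ 9^2 = 81 ≡ 81 (mod 493)
9^4 ≡ 81^2 = 6561 ≡ 152 (mod 493)
9^8 ≡ 152^2 = 23104 ≡ 426 (mod 493)
9^16 ≡ 426^2 = 181476 ≡ 52 (mod 493)
9^32 ≡ 52^2 = 2704 ≡ 239 (mod 493)
9^64 ≡ 239^2 = 57121 ≡ 426 (mod 493)
9^128 ≡ 426^2 = 181476 ≡ 52 (mod 493)
9^256 ≡ 52^2 = 2704 ≡ 239 (mod 493)
492 = 256 + 128 + 64 + 32 + 8 + 4 in binary powers of 2.
So 9^492 ≡ 239 · 52 · 426 · 239 · 426 · 152 ≡ 458 (mod 493).
Since 458 ≠ 1, base 9 is a Fermat witness: 493 is composite.

458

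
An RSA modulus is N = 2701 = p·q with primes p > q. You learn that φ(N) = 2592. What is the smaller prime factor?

φ(n) = (p−1)(q−1) = n − (p+q) + 1, so p + q = 2701 − 2592 + 1 = 110.
p and q are the roots of t² − 110t + 2701 = 0.
Discriminant: 110² − 4·2701 = 12100 − 10804 = 1296; √1296 = 36.
q = (110 − 36)/2 = 37, p = (110 + 36)/2 = 73.
Check: 37 · 73 = 2701.

37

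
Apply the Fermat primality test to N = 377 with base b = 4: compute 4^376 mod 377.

165

4^1 ≡ 4 (mod 377)
4^2 ≡ 4^2 = 16 ≡ 16 (mod 377)
4^4 ≡ 16^2 = 256 ≡ 256 (mod 377)
4^8 ≡ 256^2 = 65536 ≡ 315 (mod 377)
4^16 ≡ 315^2 = 99225 ≡ 74 (mod 377)
4^32 ≡ 74^2 = 5476 ≡ 198 (mod 377)
4^64 ≡ 198^2 = 39204 ≡ 373 (mod 377)
4^128 ≡ 373^2 = 139129 ≡ 16 (mod 377)
4^256 ≡ 16^2 = 256 ≡ 256 (mod 377)
376 = 256 + 64 + 32 + 16 + 8 in binary powers of 2.
So 4^376 ≡ 256 · 373 · 198 · 74 · 315 ≡ 165 (mod 377).
Since 165 ≠ 1, base 4 is a Fermat witness: 377 is composite.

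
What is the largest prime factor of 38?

19

38 = 2 · 19
19 is prime.
So 38 = 2 · 19; the largest prime factor is 19.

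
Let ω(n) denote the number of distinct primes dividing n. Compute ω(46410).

6

46410 = 2 · 23205
23205 = 3 · 7735
7735 = 5 · 1547
1547 = 7 · 221
221 = 13 · 17
46410 = 2 · 3 · 5 · 7 · 13 · 17, which has 6 distinct prime factors.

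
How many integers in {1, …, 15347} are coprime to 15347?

Factor: 15347 = 103 · 149.
φ(15347) = (103−1) · (149−1) = 102 · 148 = 15096.

15096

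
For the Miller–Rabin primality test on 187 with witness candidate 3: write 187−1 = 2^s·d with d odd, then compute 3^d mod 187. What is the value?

148

187 − 1 = 186 = 2^1 · 93, so d = 93.
3^1 ≡ 3 (mod 187)
3^2 ≡ 3^2 = 9 ≡ 9 (mod 187)
3^4 ≡ 9^2 = 81 ≡ 81 (mod 187)
3^8 ≡ 81^2 = 6561 ≡ 16 (mod 187)
3^16 ≡ 16^2 = 256 ≡ 69 (mod 187)
3^32 ≡ 69^2 = 4761 ≡ 86 (mod 187)
3^64 ≡ 86^2 = 7396 ≡ 103 (mod 187)
93 = 64 + 16 + 8 + 4 + 1 in binary powers of 2.
So 3^93 ≡ 103 · 69 · 16 · 81 · 3 ≡ 148 (mod 187).
Squaring chain: 148; never reaches −1, so base 3 is a Miller–Rabin witness that 187 is composite.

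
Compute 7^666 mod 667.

326

7^1 ≡ 7 (mod 667)
7^2 ≡ 7^2 = 49 ≡ 49 (mod 667)
7^4 ≡ 49^2 = 2401 ≡ 400 (mod 667)
7^8 ≡ 400^2 = 160000 ≡ 587 (mod 667)
7^16 ≡ 587^2 = 344569 ≡ 397 (mod 667)
7^32 ≡ 397^2 = 157609 ≡ 197 (mod 667)
7^64 ≡ 197^2 = 38809 ≡ 123 (mod 667)
7^128 ≡ 123^2 = 15129 ≡ 455 (mod 667)
7^256 ≡ 455^2 = 207025 ≡ 255 (mod 667)
7^512 ≡ 255^2 = 65025 ≡ 326 (mod 667)
666 = 512 + 128 + 16 + 8 + 2 in binary powers of 2.
So 7^666 ≡ 326 · 455 · 397 · 587 · 49 ≡ 326 (mod 667).
Since 326 ≠ 1, base 7 is a Fermat witness: 667 is composite.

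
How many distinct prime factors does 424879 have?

424879 = 7^2 · 8671
8671 = 13 · 667
667 = 23 · 29
424879 = 7^2 · 13 · 23 · 29, which has 4 distinct prime factors.

4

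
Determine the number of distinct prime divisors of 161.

2

161 = 7 · 23
161 = 7 · 23, which has 2 distinct prime factors.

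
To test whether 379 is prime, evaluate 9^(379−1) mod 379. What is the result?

9^1 ≡ 9 (mod 379)
9^2 ≡ 9^2 = 81 ≡ 81 (mod 379)
9^4 ≡ 81^2 = 6561 ≡ 118 (mod 379)
9^8 ≡ 118^2 = 13924 ≡ 280 (mod 379)
9^16 ≡ 280^2 = 78400 ≡ 326 (mod 379)
9^32 ≡ 326^2 = 106276 ≡ 156 (mod 379)
9^64 ≡ 156^2 = 24336 ≡ 80 (mod 379)
9^128 ≡ 80^2 = 6400 ≡ 336 (mod 379)
9^256 ≡ 336^2 = 112896 ≡ 333 (mod 379)
378 = 256 + 64 + 32 + 16 + 8 + 2 in binary powers of 2.
So 9^378 ≡ 333 · 80 · 156 · 326 · 280 · 81 ≡ 1 (mod 379).
Since the result is 1, base 9 gives no evidence that 379 is composite.

1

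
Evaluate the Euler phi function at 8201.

Factor: 8201 = 59 · 139.
φ(8201) = (59−1) · (139−1) = 58 · 138 = 8004.

8004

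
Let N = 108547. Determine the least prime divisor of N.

19

108547 is odd.
Digit sum 25, not divisible by 3.
Ends in 7: not divisible by 5.
7: 108547 = 7·15506 + 5
11: 108547 = 11·9867 + 10
13: 108547 = 13·8349 + 10
17: 108547 = 17·6385 + 2
19: 108547 = 19·5713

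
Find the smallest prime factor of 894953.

894953 is odd.
Digit sum 38, not divisible by 3.
Ends in 3: not divisible by 5.
7: 894953 = 7·127850 + 3
11: 894953 = 11·81359 + 4
13: 894953 = 13·68842 + 7
17: 894953 = 17·52644 + 5
19: 894953 = 19·47102 + 15
23: 894953 = 23·38911

23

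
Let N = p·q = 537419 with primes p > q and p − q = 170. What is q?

Since p = q + 170, we have 537419 = q(q + 170), so q² + 170q − 537419 = 0.
Discriminant: 170² + 4·537419 = 28900 + 2149676 = 2178576; √2178576 = 1476.
q = (−170 + 1476)/2 = 653, and p = q + 170 = 823.
Check: 653 · 823 = 537419.

653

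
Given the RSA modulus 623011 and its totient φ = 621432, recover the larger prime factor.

φ(n) = (p−1)(q−1) = n − (p+q) + 1, so p + q = 623011 − 621432 + 1 = 1580.
p and q are the roots of t² − 1580t + 623011 = 0.
Discriminant: 1580² − 4·623011 = 2496400 − 2492044 = 4356; √4356 = 66.
q = (1580 − 66)/2 = 757, p = (1580 + 66)/2 = 823.
Check: 757 · 823 = 623011.

823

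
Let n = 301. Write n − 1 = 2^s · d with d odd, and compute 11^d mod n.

274

301 − 1 = 300 = 2^2 · 75, so d = 75.
11^1 ≡ 11 (mod 301)
11^2 ≡ 11^2 = 121 ≡ 121 (mod 301)
11^4 ≡ 121^2 = 14641 ≡ 193 (mod 301)
11^8 ≡ 193^2 = 37249 ≡ 226 (mod 301)
11^16 ≡ 226^2 = 51076 ≡ 207 (mod 301)
11^32 ≡ 207^2 = 42849 ≡ 107 (mod 301)
11^64 ≡ 107^2 = 11449 ≡ 11 (mod 301)
75 = 64 + 8 + 2 + 1 in binary powers of 2.
So 11^75 ≡ 11 · 226 · 121 · 11 ≡ 274 (mod 301).
Squaring chain: 274 → 127; never reaches −1, so base 11 is a Miller–Rabin witness that 301 is composite.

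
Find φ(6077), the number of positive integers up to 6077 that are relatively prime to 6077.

5916

Factor: 6077 = 59 · 103.
φ(6077) = (59−1) · (103−1) = 58 · 102 = 5916.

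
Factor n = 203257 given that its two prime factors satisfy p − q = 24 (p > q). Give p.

463

Since p = q + 24, we have 203257 = q(q + 24), so q² + 24q − 203257 = 0.
Discriminant: 24² + 4·203257 = 576 + 813028 = 813604; √813604 = 902.
q = (−24 + 902)/2 = 439, and p = q + 24 = 463.
Check: 439 · 463 = 203257.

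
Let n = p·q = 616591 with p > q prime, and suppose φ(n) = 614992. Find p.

φ(n) = (p−1)(q−1) = n − (p+q) + 1, so p + q = 616591 − 614992 + 1 = 1600.
p and q are the roots of t² − 1600t + 616591 = 0.
Discriminant: 1600² − 4·616591 = 2560000 − 2466364 = 93636; √93636 = 306.
q = (1600 − 306)/2 = 647, p = (1600 + 306)/2 = 953.
Check: 647 · 953 = 616591.

953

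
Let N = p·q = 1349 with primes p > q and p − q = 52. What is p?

Since p = q + 52, we have 1349 = q(q + 52), so q² + 52q − 1349 = 0.
Discriminant: 52² + 4·1349 = 2704 + 5396 = 8100; √8100 = 90.
q = (−52 + 90)/2 = 19, and p = q + 52 = 71.
Check: 19 · 71 = 1349.

71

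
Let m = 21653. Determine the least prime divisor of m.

59

21653 is odd.
Digit sum 17, not divisible by 3.
Ends in 3: not divisible by 5.
7: 21653 = 7·3093 + 2
11: 21653 = 11·1968 + 5
13: 21653 = 13·1665 + 8
17: 21653 = 17·1273 + 12
19: 21653 = 19·1139 + 12
23: 21653 = 23·941 + 10
29: 21653 = 29·746 + 19
31: 21653 = 31·698 + 15
37: 21653 = 37·585 + 8
41: 21653 = 41·528 + 5
43: 21653 = 43·503 + 24
47: 21653 = 47·460 + 33
53: 21653 = 53·408 + 29
59: 21653 = 59·367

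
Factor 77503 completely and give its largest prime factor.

97

77503 = 17 · 4559
4559 = 47 · 97
97 is prime.
So 77503 = 17 · 47 · 97; the largest prime factor is 97.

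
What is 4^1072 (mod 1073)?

1069

4^1 ≡ 4 (mod 1073)
4^2 ≡ 4^2 = 16 ≡ 16 (mod 1073)
4^4 ≡ 16^2 = 256 ≡ 256 (mod 1073)
4^8 ≡ 256^2 = 65536 ≡ 83 (mod 1073)
4^16 ≡ 83^2 = 6889 ≡ 451 (mod 1073)
4^32 ≡ 451^2 = 203401 ≡ 604 (mod 1073)
4^64 ≡ 604^2 = 364816 ≡ 1069 (mod 1073)
4^128 ≡ 1069^2 = 1142761 ≡ 16 (mod 1073)
4^256 ≡ 16^2 = 256 ≡ 256 (mod 1073)
4^512 ≡ 256^2 = 65536 ≡ 83 (mod 1073)
4^1024 ≡ 83^2 = 6889 ≡ 451 (mod 1073)
1072 = 1024 + 32 + 16 in binary powers of 2.
So 4^1072 ≡ 451 · 604 · 451 ≡ 1069 (mod 1073).
Since 1069 ≠ 1, base 4 is a Fermat witness: 1073 is composite.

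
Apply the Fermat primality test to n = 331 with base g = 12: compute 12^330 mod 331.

12^1 ≡ 12 (mod 331)
12^2 ≡ 12^2 = 144 ≡ 144 (mod 331)
12^4 ≡ 144^2 = 20736 ≡ 214 (mod 331)
12^8 ≡ 214^2 = 45796 ≡ 118 (mod 331)
12^16 ≡ 118^2 = 13924 ≡ 22 (mod 331)
12^32 ≡ 22^2 = 484 ≡ 153 (mod 331)
12^64 ≡ 153^2 = 23409 ≡ 239 (mod 331)
12^128 ≡ 239^2 = 57121 ≡ 189 (mod 331)
12^256 ≡ 189^2 = 35721 ≡ 304 (mod 331)
330 = 256 + 64 + 8 + 2 in binary powers of 2.
So 12^330 ≡ 304 · 239 · 118 · 144 ≡ 1 (mod 331).
Since the result is 1, base 12 gives no evidence that 331 is composite.

1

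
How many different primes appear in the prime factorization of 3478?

3

3478 = 2 · 1739
1739 = 37 · 47
3478 = 2 · 37 · 47, which has 3 distinct prime factors.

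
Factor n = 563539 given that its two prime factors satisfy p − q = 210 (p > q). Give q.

653

Since p = q + 210, we have 563539 = q(q + 210), so q² + 210q − 563539 = 0.
Discriminant: 210² + 4·563539 = 44100 + 2254156 = 2298256; √2298256 = 1516.
q = (−210 + 1516)/2 = 653, and p = q + 210 = 863.
Check: 653 · 863 = 563539.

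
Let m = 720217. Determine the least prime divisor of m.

720217 is odd.
Digit sum 19, not divisible by 3.
Ends in 7: not divisible by 5.
7: 720217 = 7·102888 + 1
11: 720217 = 11·65474 + 3
13: 720217 = 13·55401 + 4
17: 720217 = 17·42365 + 12
19: 720217 = 19·37906 + 3
23: 720217 = 23·31313 + 18
29: 720217 = 29·24835 + 2
31: 720217 = 31·23232 + 25
37: 720217 = 37·19465 + 12
41: 720217 = 41·17566 + 11
43: 720217 = 43·16749 + 10
47: 720217 = 47·15323 + 36
53: 720217 = 53·13589

53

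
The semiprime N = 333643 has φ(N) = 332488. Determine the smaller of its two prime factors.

φ(n) = (p−1)(q−1) = n − (p+q) + 1, so p + q = 333643 − 332488 + 1 = 1156.
p and q are the roots of t² − 1156t + 333643 = 0.
Discriminant: 1156² − 4·333643 = 1336336 − 1334572 = 1764; √1764 = 42.
q = (1156 − 42)/2 = 557, p = (1156 + 42)/2 = 599.
Check: 557 · 599 = 333643.

557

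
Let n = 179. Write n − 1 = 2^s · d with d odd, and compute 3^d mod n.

179 − 1 = 178 = 2^1 · 89, so d = 89.
3^1 ≡ 3 (mod 179)
3^2 ≡ 3^2 = 9 ≡ 9 (mod 179)
3^4 ≡ 9^2 = 81 ≡ 81 (mod 179)
3^8 ≡ 81^2 = 6561 ≡ 117 (mod 179)
3^16 ≡ 117^2 = 13689 ≡ 85 (mod 179)
3^32 ≡ 85^2 = 7225 ≡ 65 (mod 179)
3^64 ≡ 65^2 = 4225 ≡ 108 (mod 179)
89 = 64 + 16 + 8 + 1 in binary powers of 2.
So 3^89 ≡ 108 · 85 · 117 · 3 ≡ 1 (mod 179).
Since 3^d ≡ 1 (mod 179), base 3 does not prove 179 composite.

1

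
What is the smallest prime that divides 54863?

83

54863 is odd.
Digit sum 26, not divisible by 3.
Ends in 3: not divisible by 5.
7: 54863 = 7·7837 + 4
11: 54863 = 11·4987 + 6
13: 54863 = 13·4220 + 3
17: 54863 = 17·3227 + 4
19: 54863 = 19·2887 + 10
23: 54863 = 23·2385 + 8
29: 54863 = 29·1891 + 24
31: 54863 = 31·1769 + 24
37: 54863 = 37·1482 + 29
41: 54863 = 41·1338 + 5
43: 54863 = 43·1275 + 38
47: 54863 = 47·1167 + 14
53: 54863 = 53·1035 + 8
59: 54863 = 59·929 + 52
61: 54863 = 61·899 + 24
67: 54863 = 67·818 + 57
71: 54863 = 71·772 + 51
73: 54863 = 73·751 + 40
79: 54863 = 79·694 + 37
83: 54863 = 83·661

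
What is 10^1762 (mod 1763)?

1330

10^1 ≡ 10 (mod 1763)
10^2 ≡ 10^2 = 100 ≡ 100 (mod 1763)
10^4 ≡ 100^2 = 10000 ≡ 1185 (mod 1763)
10^8 ≡ 1185^2 = 1404225 ≡ 877 (mod 1763)
10^16 ≡ 877^2 = 769129 ≡ 461 (mod 1763)
10^32 ≡ 461^2 = 212521 ≡ 961 (mod 1763)
10^64 ≡ 961^2 = 923521 ≡ 1472 (mod 1763)
10^128 ≡ 1472^2 = 2166784 ≡ 57 (mod 1763)
10^256 ≡ 57^2 = 3249 ≡ 1486 (mod 1763)
10^512 ≡ 1486^2 = 2208196 ≡ 920 (mod 1763)
10^1024 ≡ 920^2 = 846400 ≡ 160 (mod 1763)
1762 = 1024 + 512 + 128 + 64 + 32 + 2 in binary powers of 2.
So 10^1762 ≡ 160 · 920 · 57 · 1472 · 961 · 100 ≡ 1330 (mod 1763).
Since 1330 ≠ 1, base 10 is a Fermat witness: 1763 is composite.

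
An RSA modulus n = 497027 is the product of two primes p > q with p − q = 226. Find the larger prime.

827

Since p = q + 226, we have 497027 = q(q + 226), so q² + 226q − 497027 = 0.
Discriminant: 226² + 4·497027 = 51076 + 1988108 = 2039184; √2039184 = 1428.
q = (−226 + 1428)/2 = 601, and p = q + 226 = 827.
Check: 601 · 827 = 497027.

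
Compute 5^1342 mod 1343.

5^1 ≡ 5 (mod 1343)
5^2 ≡ 5^2 = 25 ≡ 25 (mod 1343)
5^4 ≡ 25^2 = 625 ≡ 625 (mod 1343)
5^8 ≡ 625^2 = 390625 ≡ 1155 (mod 1343)
5^16 ≡ 1155^2 = 1334025 ≡ 426 (mod 1343)
5^32 ≡ 426^2 = 181476 ≡ 171 (mod 1343)
5^64 ≡ 171^2 = 29241 ≡ 1038 (mod 1343)
5^128 ≡ 1038^2 = 1077444 ≡ 358 (mod 1343)
5^256 ≡ 358^2 = 128164 ≡ 579 (mod 1343)
5^512 ≡ 579^2 = 335241 ≡ 834 (mod 1343)
5^1024 ≡ 834^2 = 695556 ≡ 1225 (mod 1343)
1342 = 1024 + 256 + 32 + 16 + 8 + 4 + 2 in binary powers of 2.
So 5^1342 ≡ 1225 · 579 · 171 · 426 · 1155 · 625 · 25 ≡ 1137 (mod 1343).
Since 1137 ≠ 1, base 5 is a Fermat witness: 1343 is composite.

1137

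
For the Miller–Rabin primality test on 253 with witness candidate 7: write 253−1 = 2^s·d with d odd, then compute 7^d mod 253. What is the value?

253 − 1 = 252 = 2^2 · 63, so d = 63.
7^1 ≡ 7 (mod 253)
7^2 ≡ 7^2 = 49 ≡ 49 (mod 253)
7^4 ≡ 49^2 = 2401 ≡ 124 (mod 253)
7^8 ≡ 124^2 = 15376 ≡ 196 (mod 253)
7^16 ≡ 196^2 = 38416 ≡ 213 (mod 253)
7^32 ≡ 213^2 = 45369 ≡ 82 (mod 253)
63 = 32 + 16 + 8 + 4 + 2 + 1 in binary powers of 2.
So 7^63 ≡ 82 · 213 · 196 · 124 · 49 · 7 ≡ 57 (mod 253).
Squaring chain: 57 → 213; never reaches −1, so base 7 is a Miller–Rabin witness that 253 is composite.

57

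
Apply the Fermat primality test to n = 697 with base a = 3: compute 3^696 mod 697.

3^1 ≡ 3 (mod 697)
3^2 ≡ 3^2 = 9 ≡ 9 (mod 697)
3^4 ≡ 9^2 = 81 ≡ 81 (mod 697)
3^8 ≡ 81^2 = 6561 ≡ 288 (mod 697)
3^16 ≡ 288^2 = 82944 ≡ 1 (mod 697)
3^32 ≡ 1^2 = 1 ≡ 1 (mod 697)
3^64 ≡ 1^2 = 1 ≡ 1 (mod 697)
3^128 ≡ 1^2 = 1 ≡ 1 (mod 697)
3^256 ≡ 1^2 = 1 ≡ 1 (mod 697)
3^512 ≡ 1^2 = 1 ≡ 1 (mod 697)
696 = 512 + 128 + 32 + 16 + 8 in binary powers of 2.
So 3^696 ≡ 1 · 1 · 1 · 1 · 288 ≡ 288 (mod 697).
Since 288 ≠ 1, base 3 is a Fermat witness: 697 is composite.

288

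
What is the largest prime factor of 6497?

89

6497 = 73 · 89
89 is prime.
So 6497 = 73 · 89; the largest prime factor is 89.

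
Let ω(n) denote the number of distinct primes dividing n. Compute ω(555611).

4

555611 = 7^2 · 11339
11339 = 17 · 667
667 = 23 · 29
555611 = 7^2 · 17 · 23 · 29, which has 4 distinct prime factors.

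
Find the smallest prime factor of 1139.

1139 is odd.
Digit sum 14, not divisible by 3.
Ends in 9: not divisible by 5.
7: 1139 = 7·162 + 5
11: 1139 = 11·103 + 6
13: 1139 = 13·87 + 8
17: 1139 = 17·67

17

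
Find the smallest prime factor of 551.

551 is odd.
Digit sum 11, not divisible by 3.
Ends in 1: not divisible by 5.
7: 551 = 7·78 + 5
11: 551 = 11·50 + 1
13: 551 = 13·42 + 5
17: 551 = 17·32 + 7
19: 551 = 19·29

19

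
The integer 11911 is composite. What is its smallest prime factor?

43

11911 is odd.
Digit sum 13, not divisible by 3.
Ends in 1: not divisible by 5.
7: 11911 = 7·1701 + 4
11: 11911 = 11·1082 + 9
13: 11911 = 13·916 + 3
17: 11911 = 17·700 + 11
19: 11911 = 19·626 + 17
23: 11911 = 23·517 + 20
29: 11911 = 29·410 + 21
31: 11911 = 31·384 + 7
37: 11911 = 37·321 + 34
41: 11911 = 41·290 + 21
43: 11911 = 43·277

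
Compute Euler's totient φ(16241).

15984

Factor: 16241 = 109 · 149.
φ(16241) = (109−1) · (149−1) = 108 · 148 = 15984.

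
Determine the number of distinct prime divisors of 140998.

140998 = 2 · 70499
70499 = 11 · 6409
6409 = 13 · 493
493 = 17 · 29
140998 = 2 · 11 · 13 · 17 · 29, which has 5 distinct prime factors.

5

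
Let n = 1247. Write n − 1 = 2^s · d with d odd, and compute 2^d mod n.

128

1247 − 1 = 1246 = 2^1 · 623, so d = 623.
2^1 ≡ 2 (mod 1247)
2^2 ≡ 2^2 = 4 ≡ 4 (mod 1247)
2^4 ≡ 4^2 = 16 ≡ 16 (mod 1247)
2^8 ≡ 16^2 = 256 ≡ 256 (mod 1247)
2^16 ≡ 256^2 = 65536 ≡ 692 (mod 1247)
2^32 ≡ 692^2 = 478864 ≡ 16 (mod 1247)
2^64 ≡ 16^2 = 256 ≡ 256 (mod 1247)
2^128 ≡ 256^2 = 65536 ≡ 692 (mod 1247)
2^256 ≡ 692^2 = 478864 ≡ 16 (mod 1247)
2^512 ≡ 16^2 = 256 ≡ 256 (mod 1247)
623 = 512 + 64 + 32 + 8 + 4 + 2 + 1 in binary powers of 2.
So 2^623 ≡ 256 · 256 · 16 · 256 · 16 · 4 · 2 ≡ 128 (mod 1247).
Squaring chain: 128; never reaches −1, so base 2 is a Miller–Rabin witness that 1247 is composite.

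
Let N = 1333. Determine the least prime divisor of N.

31

1333 is odd.
Digit sum 10, not divisible by 3.
Ends in 3: not divisible by 5.
7: 1333 = 7·190 + 3
11: 1333 = 11·121 + 2
13: 1333 = 13·102 + 7
17: 1333 = 17·78 + 7
19: 1333 = 19·70 + 3
23: 1333 = 23·57 + 22
29: 1333 = 29·45 + 28
31: 1333 = 31·43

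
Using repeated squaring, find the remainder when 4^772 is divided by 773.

1

4^1 ≡ 4 (mod 773)
4^2 ≡ 4^2 = 16 ≡ 16 (mod 773)
4^4 ≡ 16^2 = 256 ≡ 256 (mod 773)
4^8 ≡ 256^2 = 65536 ≡ 604 (mod 773)
4^16 ≡ 604^2 = 364816 ≡ 733 (mod 773)
4^32 ≡ 733^2 = 537289 ≡ 54 (mod 773)
4^64 ≡ 54^2 = 2916 ≡ 597 (mod 773)
4^128 ≡ 597^2 = 356409 ≡ 56 (mod 773)
4^256 ≡ 56^2 = 3136 ≡ 44 (mod 773)
4^512 ≡ 44^2 = 1936 ≡ 390 (mod 773)
772 = 512 + 256 + 4 in binary powers of 2.
So 4^772 ≡ 390 · 44 · 256 ≡ 1 (mod 773).
Since the result is 1, base 4 gives no evidence that 773 is composite.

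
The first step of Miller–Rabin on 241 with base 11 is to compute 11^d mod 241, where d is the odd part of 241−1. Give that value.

130

241 − 1 = 240 = 2^4 · 15, so d = 15.
11^1 ≡ 11 (mod 241)
11^2 ≡ 11^2 = 121 ≡ 121 (mod 241)
11^4 ≡ 121^2 = 14641 ≡ 181 (mod 241)
11^8 ≡ 181^2 = 32761 ≡ 226 (mod 241)
15 = 8 + 4 + 2 + 1 in binary powers of 2.
So 11^15 ≡ 226 · 181 · 121 · 11 ≡ 130 (mod 241).
Squaring chain: 130 → 30 → 177 → 240; reaches −1, so base 11 does not prove 241 composite.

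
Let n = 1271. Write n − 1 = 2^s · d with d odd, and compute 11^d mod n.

998

1271 − 1 = 1270 = 2^1 · 635, so d = 635.
11^1 ≡ 11 (mod 1271)
11^2 ≡ 11^2 = 121 ≡ 121 (mod 1271)
11^4 ≡ 121^2 = 14641 ≡ 660 (mod 1271)
11^8 ≡ 660^2 = 435600 ≡ 918 (mod 1271)
11^16 ≡ 918^2 = 842724 ≡ 51 (mod 1271)
11^32 ≡ 51^2 = 2601 ≡ 59 (mod 1271)
11^64 ≡ 59^2 = 3481 ≡ 939 (mod 1271)
11^128 ≡ 939^2 = 881721 ≡ 918 (mod 1271)
11^256 ≡ 918^2 = 842724 ≡ 51 (mod 1271)
11^512 ≡ 51^2 = 2601 ≡ 59 (mod 1271)
635 = 512 + 64 + 32 + 16 + 8 + 2 + 1 in binary powers of 2.
So 11^635 ≡ 59 · 939 · 59 · 51 · 918 · 121 · 11 ≡ 998 (mod 1271).
Squaring chain: 998; never reaches −1, so base 11 is a Miller–Rabin witness that 1271 is composite.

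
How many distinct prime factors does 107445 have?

5

107445 = 3 · 35815
35815 = 5 · 7163
7163 = 13 · 551
551 = 19 · 29
107445 = 3 · 5 · 13 · 19 · 29, which has 5 distinct prime factors.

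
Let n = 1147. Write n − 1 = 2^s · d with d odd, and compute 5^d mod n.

1147 − 1 = 1146 = 2^1 · 573, so d = 573.
5^1 ≡ 5 (mod 1147)
5^2 ≡ 5^2 = 25 ≡ 25 (mod 1147)
5^4 ≡ 25^2 = 625 ≡ 625 (mod 1147)
5^8 ≡ 625^2 = 390625 ≡ 645 (mod 1147)
5^16 ≡ 645^2 = 416025 ≡ 811 (mod 1147)
5^32 ≡ 811^2 = 657721 ≡ 490 (mod 1147)
5^64 ≡ 490^2 = 240100 ≡ 377 (mod 1147)
5^128 ≡ 377^2 = 142129 ≡ 1048 (mod 1147)
5^256 ≡ 1048^2 = 1098304 ≡ 625 (mod 1147)
5^512 ≡ 625^2 = 390625 ≡ 645 (mod 1147)
573 = 512 + 32 + 16 + 8 + 4 + 1 in binary powers of 2.
So 5^573 ≡ 645 · 490 · 811 · 645 · 625 · 5 ≡ 156 (mod 1147).
Squaring chain: 156; never reaches −1, so base 5 is a Miller–Rabin witness that 1147 is composite.

156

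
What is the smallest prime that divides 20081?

20081 is odd.
Digit sum 11, not divisible by 3.
Ends in 1: not divisible by 5.
7: 20081 = 7·2868 + 5
11: 20081 = 11·1825 + 6
13: 20081 = 13·1544 + 9
17: 20081 = 17·1181 + 4
19: 20081 = 19·1056 + 17
23: 20081 = 23·873 + 2
29: 20081 = 29·692 + 13
31: 20081 = 31·647 + 24
37: 20081 = 37·542 + 27
41: 20081 = 41·489 + 32
43: 20081 = 43·467

43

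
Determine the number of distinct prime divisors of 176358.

176358 = 2 · 88179
88179 = 3 · 29393
29393 = 7 · 4199
4199 = 13 · 323
323 = 17 · 19
176358 = 2 · 3 · 7 · 13 · 17 · 19, which has 6 distinct prime factors.

6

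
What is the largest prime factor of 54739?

54739 = 19 · 2881
2881 = 43 · 67
67 is prime.
So 54739 = 19 · 43 · 67; the largest prime factor is 67.

67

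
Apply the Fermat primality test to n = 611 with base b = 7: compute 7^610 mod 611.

7^1 ≡ 7 (mod 611)
7^2 ≡ 7^2 = 49 ≡ 49 (mod 611)
7^4 ≡ 49^2 = 2401 ≡ 568 (mod 611)
7^8 ≡ 568^2 = 322624 ≡ 16 (mod 611)
7^16 ≡ 16^2 = 256 ≡ 256 (mod 611)
7^32 ≡ 256^2 = 65536 ≡ 159 (mod 611)
7^64 ≡ 159^2 = 25281 ≡ 230 (mod 611)
7^128 ≡ 230^2 = 52900 ≡ 354 (mod 611)
7^256 ≡ 354^2 = 125316 ≡ 61 (mod 611)
7^512 ≡ 61^2 = 3721 ≡ 55 (mod 611)
610 = 512 + 64 + 32 + 2 in binary powers of 2.
So 7^610 ≡ 55 · 230 · 159 · 49 ≡ 17 (mod 611).
Since 17 ≠ 1, base 7 is a Fermat witness: 611 is composite.

17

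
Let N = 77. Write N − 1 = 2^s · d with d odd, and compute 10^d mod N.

77 − 1 = 76 = 2^2 · 19, so d = 19.
10^1 ≡ 10 (mod 77)
10^2 ≡ 10^2 = 100 ≡ 23 (mod 77)
10^4 ≡ 23^2 = 529 ≡ 67 (mod 77)
10^8 ≡ 67^2 = 4489 ≡ 23 (mod 77)
10^16 ≡ 23^2 = 529 ≡ 67 (mod 77)
19 = 16 + 2 + 1 in binary powers of 2.
So 10^19 ≡ 67 · 23 · 10 ≡ 10 (mod 77).
Squaring chain: 10 → 23; never reaches −1, so base 10 is a Miller–Rabin witness that 77 is composite.

10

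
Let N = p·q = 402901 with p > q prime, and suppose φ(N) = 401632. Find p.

653

φ(n) = (p−1)(q−1) = n − (p+q) + 1, so p + q = 402901 − 401632 + 1 = 1270.
p and q are the roots of t² − 1270t + 402901 = 0.
Discriminant: 1270² − 4·402901 = 1612900 − 1611604 = 1296; √1296 = 36.
q = (1270 − 36)/2 = 617, p = (1270 + 36)/2 = 653.
Check: 617 · 653 = 402901.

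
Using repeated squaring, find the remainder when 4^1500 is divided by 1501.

1037

4^1 ≡ 4 (mod 1501)
4^2 ≡ 4^2 = 16 ≡ 16 (mod 1501)
4^4 ≡ 16^2 = 256 ≡ 256 (mod 1501)
4^8 ≡ 256^2 = 65536 ≡ 993 (mod 1501)
4^16 ≡ 993^2 = 986049 ≡ 1393 (mod 1501)
4^32 ≡ 1393^2 = 1940449 ≡ 1157 (mod 1501)
4^64 ≡ 1157^2 = 1338649 ≡ 1258 (mod 1501)
4^128 ≡ 1258^2 = 1582564 ≡ 510 (mod 1501)
4^256 ≡ 510^2 = 260100 ≡ 427 (mod 1501)
4^512 ≡ 427^2 = 182329 ≡ 708 (mod 1501)
4^1024 ≡ 708^2 = 501264 ≡ 1431 (mod 1501)
1500 = 1024 + 256 + 128 + 64 + 16 + 8 + 4 in binary powers of 2.
So 4^1500 ≡ 1431 · 427 · 510 · 1258 · 1393 · 993 · 256 ≡ 1037 (mod 1501).
Since 1037 ≠ 1, base 4 is a Fermat witness: 1501 is composite.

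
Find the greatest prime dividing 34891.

34891 = 23 · 1517
1517 = 37 · 41
41 is prime.
So 34891 = 23 · 37 · 41; the largest prime factor is 41.

41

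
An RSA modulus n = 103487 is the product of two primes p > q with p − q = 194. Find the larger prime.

Since p = q + 194, we have 103487 = q(q + 194), so q² + 194q − 103487 = 0.
Discriminant: 194² + 4·103487 = 37636 + 413948 = 451584; √451584 = 672.
q = (−194 + 672)/2 = 239, and p = q + 194 = 433.
Check: 239 · 433 = 103487.

433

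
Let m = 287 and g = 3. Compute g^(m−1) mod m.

3^1 ≡ 3 (mod 287)
3^2 ≡ 3^2 = 9 ≡ 9 (mod 287)
3^4 ≡ 9^2 = 81 ≡ 81 (mod 287)
3^8 ≡ 81^2 = 6561 ≡ 247 (mod 287)
3^16 ≡ 247^2 = 61009 ≡ 165 (mod 287)
3^32 ≡ 165^2 = 27225 ≡ 247 (mod 287)
3^64 ≡ 247^2 = 61009 ≡ 165 (mod 287)
3^128 ≡ 165^2 = 27225 ≡ 247 (mod 287)
3^256 ≡ 247^2 = 61009 ≡ 165 (mod 287)
286 = 256 + 16 + 8 + 4 + 2 in binary powers of 2.
So 3^286 ≡ 165 · 165 · 247 · 81 · 9 ≡ 32 (mod 287).
Since 32 ≠ 1, base 3 is a Fermat witness: 287 is composite.

32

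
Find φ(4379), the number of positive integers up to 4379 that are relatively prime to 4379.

Factor: 4379 = 29 · 151.
φ(4379) = (29−1) · (151−1) = 28 · 150 = 4200.

4200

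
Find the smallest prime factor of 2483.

13

2483 is odd.
Digit sum 17, not divisible by 3.
Ends in 3: not divisible by 5.
7: 2483 = 7·354 + 5
11: 2483 = 11·225 + 8
13: 2483 = 13·191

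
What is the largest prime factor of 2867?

61

2867 = 47 · 61
61 is prime.
So 2867 = 47 · 61; the largest prime factor is 61.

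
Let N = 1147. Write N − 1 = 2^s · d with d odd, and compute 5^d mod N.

1147 − 1 = 1146 = 2^1 · 573, so d = 573.
5^1 ≡ 5 (mod 1147)
5^2 ≡ 5^2 = 25 ≡ 25 (mod 1147)
5^4 ≡ 25^2 = 625 ≡ 625 (mod 1147)
5^8 ≡ 625^2 = 390625 ≡ 645 (mod 1147)
5^16 ≡ 645^2 = 416025 ≡ 811 (mod 1147)
5^32 ≡ 811^2 = 657721 ≡ 490 (mod 1147)
5^64 ≡ 490^2 = 240100 ≡ 377 (mod 1147)
5^128 ≡ 377^2 = 142129 ≡ 1048 (mod 1147)
5^256 ≡ 1048^2 = 1098304 ≡ 625 (mod 1147)
5^512 ≡ 625^2 = 390625 ≡ 645 (mod 1147)
573 = 512 + 32 + 16 + 8 + 4 + 1 in binary powers of 2.
So 5^573 ≡ 645 · 490 · 811 · 645 · 625 · 5 ≡ 156 (mod 1147).
Squaring chain: 156; never reaches −1, so base 5 is a Miller–Rabin witness that 1147 is composite.

156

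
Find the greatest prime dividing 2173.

53

2173 = 41 · 53
53 is prime.
So 2173 = 41 · 53; the largest prime factor is 53.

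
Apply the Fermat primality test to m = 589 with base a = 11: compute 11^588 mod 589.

11^1 ≡ 11 (mod 589)
11^2 ≡ 11^2 = 121 ≡ 121 (mod 589)
11^4 ≡ 121^2 = 14641 ≡ 505 (mod 589)
11^8 ≡ 505^2 = 255025 ≡ 577 (mod 589)
11^16 ≡ 577^2 = 332929 ≡ 144 (mod 589)
11^32 ≡ 144^2 = 20736 ≡ 121 (mod 589)
11^64 ≡ 121^2 = 14641 ≡ 505 (mod 589)
11^128 ≡ 505^2 = 255025 ≡ 577 (mod 589)
11^256 ≡ 577^2 = 332929 ≡ 144 (mod 589)
11^512 ≡ 144^2 = 20736 ≡ 121 (mod 589)
588 = 512 + 64 + 8 + 4 in binary powers of 2.
So 11^588 ≡ 121 · 505 · 577 · 505 ≡ 343 (mod 589).
Since 343 ≠ 1, base 11 is a Fermat witness: 589 is composite.

343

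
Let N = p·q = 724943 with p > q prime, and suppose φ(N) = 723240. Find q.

φ(n) = (p−1)(q−1) = n − (p+q) + 1, so p + q = 724943 − 723240 + 1 = 1704.
p and q are the roots of t² − 1704t + 724943 = 0.
Discriminant: 1704² − 4·724943 = 2903616 − 2899772 = 3844; √3844 = 62.
q = (1704 − 62)/2 = 821, p = (1704 + 62)/2 = 883.
Check: 821 · 883 = 724943.

821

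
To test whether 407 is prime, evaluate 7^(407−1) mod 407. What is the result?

81

7^1 ≡ 7 (mod 407)
7^2 ≡ 7^2 = 49 ≡ 49 (mod 407)
7^4 ≡ 49^2 = 2401 ≡ 366 (mod 407)
7^8 ≡ 366^2 = 133956 ≡ 53 (mod 407)
7^16 ≡ 53^2 = 2809 ≡ 367 (mod 407)
7^32 ≡ 367^2 = 134689 ≡ 379 (mod 407)
7^64 ≡ 379^2 = 143641 ≡ 377 (mod 407)
7^128 ≡ 377^2 = 142129 ≡ 86 (mod 407)
7^256 ≡ 86^2 = 7396 ≡ 70 (mod 407)
406 = 256 + 128 + 16 + 4 + 2 in binary powers of 2.
So 7^406 ≡ 70 · 86 · 367 · 366 · 49 ≡ 81 (mod 407).
Since 81 ≠ 1, base 7 is a Fermat witness: 407 is composite.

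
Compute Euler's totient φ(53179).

Factor: 53179 = 7 · 71 · 107.
φ(53179) = (7−1) · (71−1) · (107−1) = 6 · 70 · 106 = 44520.

44520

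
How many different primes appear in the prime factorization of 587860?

587860 = 2^2 · 146965
146965 = 5 · 29393
29393 = 7 · 4199
4199 = 13 · 323
323 = 17 · 19
587860 = 2^2 · 5 · 7 · 13 · 17 · 19, which has 6 distinct prime factors.

6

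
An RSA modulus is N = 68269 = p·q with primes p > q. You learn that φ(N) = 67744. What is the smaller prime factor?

φ(n) = (p−1)(q−1) = n − (p+q) + 1, so p + q = 68269 − 67744 + 1 = 526.
p and q are the roots of t² − 526t + 68269 = 0.
Discriminant: 526² − 4·68269 = 276676 − 273076 = 3600; √3600 = 60.
q = (526 − 60)/2 = 233, p = (526 + 60)/2 = 293.
Check: 233 · 293 = 68269.

233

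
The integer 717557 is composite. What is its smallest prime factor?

31

717557 is odd.
Digit sum 32, not divisible by 3.
Ends in 7: not divisible by 5.
7: 717557 = 7·102508 + 1
11: 717557 = 11·65232 + 5
13: 717557 = 13·55196 + 9
17: 717557 = 17·42209 + 4
19: 717557 = 19·37766 + 3
23: 717557 = 23·31198 + 3
29: 717557 = 29·24743 + 10
31: 717557 = 31·23147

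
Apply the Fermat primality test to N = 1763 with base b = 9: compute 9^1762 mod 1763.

9^1 ≡ 9 (mod 1763)
9^2 ≡ 9^2 = 81 ≡ 81 (mod 1763)
9^4 ≡ 81^2 = 6561 ≡ 1272 (mod 1763)
9^8 ≡ 1272^2 = 1617984 ≡ 1313 (mod 1763)
9^16 ≡ 1313^2 = 1723969 ≡ 1518 (mod 1763)
9^32 ≡ 1518^2 = 2304324 ≡ 83 (mod 1763)
9^64 ≡ 83^2 = 6889 ≡ 1600 (mod 1763)
9^128 ≡ 1600^2 = 2560000 ≡ 124 (mod 1763)
9^256 ≡ 124^2 = 15376 ≡ 1272 (mod 1763)
9^512 ≡ 1272^2 = 1617984 ≡ 1313 (mod 1763)
9^1024 ≡ 1313^2 = 1723969 ≡ 1518 (mod 1763)
1762 = 1024 + 512 + 128 + 64 + 32 + 2 in binary powers of 2.
So 9^1762 ≡ 1518 · 1313 · 124 · 1600 · 83 · 81 ≡ 1393 (mod 1763).
Since 1393 ≠ 1, base 9 is a Fermat witness: 1763 is composite.

1393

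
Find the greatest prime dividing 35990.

61

35990 = 2 · 17995
17995 = 5 · 3599
3599 = 59 · 61
61 is prime.
So 35990 = 2 · 5 · 59 · 61; the largest prime factor is 61.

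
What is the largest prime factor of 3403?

83

3403 = 41 · 83
83 is prime.
So 3403 = 41 · 83; the largest prime factor is 83.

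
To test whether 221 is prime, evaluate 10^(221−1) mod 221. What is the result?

10^1 ≡ 10 (mod 221)
10^2 ≡ 10^2 = 100 ≡ 100 (mod 221)
10^4 ≡ 100^2 = 10000 ≡ 55 (mod 221)
10^8 ≡ 55^2 = 3025 ≡ 152 (mod 221)
10^16 ≡ 152^2 = 23104 ≡ 120 (mod 221)
10^32 ≡ 120^2 = 14400 ≡ 35 (mod 221)
10^64 ≡ 35^2 = 1225 ≡ 120 (mod 221)
10^128 ≡ 120^2 = 14400 ≡ 35 (mod 221)
220 = 128 + 64 + 16 + 8 + 4 in binary powers of 2.
So 10^220 ≡ 35 · 120 · 120 · 152 · 55 ≡ 81 (mod 221).
Since 81 ≠ 1, base 10 is a Fermat witness: 221 is composite.

81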